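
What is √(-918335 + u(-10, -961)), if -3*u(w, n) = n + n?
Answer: I*√8259249/3 ≈ 957.96*I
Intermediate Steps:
u(w, n) = -2*n/3 (u(w, n) = -(n + n)/3 = -2*n/3)
√(-918335 + u(-10, -961)) = √(-918335 - ⅔*(-961)) = √(-918335 + 1922/3) = √(-2753083/3) = I*√8259249/3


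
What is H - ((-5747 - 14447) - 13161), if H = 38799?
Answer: 72154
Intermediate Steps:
H - ((-5747 - 14447) - 13161) = 38799 - ((-5747 - 14447) - 13161) = 38799 - (-20194 - 13161) = 38799 - 1*(-33355) = 38799 + 33355 = 72154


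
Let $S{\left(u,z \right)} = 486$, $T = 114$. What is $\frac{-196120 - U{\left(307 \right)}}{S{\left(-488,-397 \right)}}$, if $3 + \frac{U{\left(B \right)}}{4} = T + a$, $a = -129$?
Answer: $- \frac{98024}{243} \approx -403.39$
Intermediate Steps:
$U{\left(B \right)} = -72$ ($U{\left(B \right)} = -12 + 4 \left(114 - 129\right) = -12 + 4 \left(-15\right) = -12 - 60 = -72$)
$\frac{-196120 - U{\left(307 \right)}}{S{\left(-488,-397 \right)}} = \frac{-196120 - -72}{486} = \left(-196120 + 72\right) \frac{1}{486} = \left(-196048\right) \frac{1}{486} = - \frac{98024}{243}$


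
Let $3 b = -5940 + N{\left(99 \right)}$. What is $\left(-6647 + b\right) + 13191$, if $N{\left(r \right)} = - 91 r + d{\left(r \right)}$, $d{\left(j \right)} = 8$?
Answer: $\frac{4691}{3} \approx 1563.7$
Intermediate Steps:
$N{\left(r \right)} = 8 - 91 r$ ($N{\left(r \right)} = - 91 r + 8 = 8 - 91 r$)
$b = - \frac{14941}{3}$ ($b = \frac{-5940 + \left(8 - 9009\right)}{3} = \frac{-5940 - 9001}{3} = \frac{1}{3} \left(-14941\right) = - \frac{14941}{3} \approx -4980.3$)
$\left(-6647 + b\right) + 13191 = \left(-6647 - \frac{14941}{3}\right) + 13191 = - \frac{34882}{3} + 13191 = \frac{4691}{3}$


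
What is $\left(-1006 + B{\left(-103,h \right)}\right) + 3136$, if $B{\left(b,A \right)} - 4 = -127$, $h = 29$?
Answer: $2007$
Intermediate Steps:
$B{\left(b,A \right)} = -123$ ($B{\left(b,A \right)} = 4 - 127 = -123$)
$\left(-1006 + B{\left(-103,h \right)}\right) + 3136 = \left(-1006 - 123\right) + 3136 = -1129 + 3136 = 2007$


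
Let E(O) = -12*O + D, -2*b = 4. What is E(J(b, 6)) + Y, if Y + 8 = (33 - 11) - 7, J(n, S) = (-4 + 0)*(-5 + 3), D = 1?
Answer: -88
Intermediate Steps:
b = -2 (b = -½*4 = -2)
J(n, S) = 8 (J(n, S) = -4*(-2) = 8)
E(O) = 1 - 12*O (E(O) = -12*O + 1 = 1 - 12*O)
Y = 7 (Y = -8 + ((33 - 11) - 7) = -8 + (22 - 7) = -8 + 15 = 7)
E(J(b, 6)) + Y = (1 - 12*8) + 7 = (1 - 96) + 7 = -95 + 7 = -88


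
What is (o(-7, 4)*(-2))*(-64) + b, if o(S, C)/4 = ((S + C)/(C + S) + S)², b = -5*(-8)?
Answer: 18472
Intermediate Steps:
b = 40
o(S, C) = 4*(1 + S)² (o(S, C) = 4*((S + C)/(C + S) + S)² = 4*((C + S)/(C + S) + S)² = 4*(1 + S)²)
(o(-7, 4)*(-2))*(-64) + b = ((4 + 4*(-7)² + 8*(-7))*(-2))*(-64) + 40 = ((4 + 4*49 - 56)*(-2))*(-64) + 40 = ((4 + 196 - 56)*(-2))*(-64) + 40 = (144*(-2))*(-64) + 40 = -288*(-64) + 40 = 18432 + 40 = 18472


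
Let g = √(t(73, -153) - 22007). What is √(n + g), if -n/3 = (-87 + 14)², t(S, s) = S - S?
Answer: √(-15987 + I*√22007) ≈ 0.5866 + 126.44*I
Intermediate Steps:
t(S, s) = 0
n = -15987 (n = -3*(-87 + 14)² = -3*(-73)² = -3*5329 = -15987)
g = I*√22007 (g = √(0 - 22007) = √(-22007) = I*√22007 ≈ 148.35*I)
√(n + g) = √(-15987 + I*√22007)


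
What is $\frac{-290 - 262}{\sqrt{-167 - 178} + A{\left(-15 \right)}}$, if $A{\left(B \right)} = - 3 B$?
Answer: $- \frac{828}{79} + \frac{92 i \sqrt{345}}{395} \approx -10.481 + 4.3261 i$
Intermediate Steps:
$\frac{-290 - 262}{\sqrt{-167 - 178} + A{\left(-15 \right)}} = \frac{-290 - 262}{\sqrt{-167 - 178} - -45} = - \frac{552}{\sqrt{-345} + 45} = - \frac{552}{i \sqrt{345} + 45} = - \frac{552}{45 + i \sqrt{345}}$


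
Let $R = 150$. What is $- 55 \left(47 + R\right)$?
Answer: $-10835$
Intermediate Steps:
$- 55 \left(47 + R\right) = - 55 \left(47 + 150\right) = \left(-55\right) 197 = -10835$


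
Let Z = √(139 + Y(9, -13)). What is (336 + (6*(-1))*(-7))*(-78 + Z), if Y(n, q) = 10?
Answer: -29484 + 378*√149 ≈ -24870.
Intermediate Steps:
Z = √149 (Z = √(139 + 10) = √149 ≈ 12.207)
(336 + (6*(-1))*(-7))*(-78 + Z) = (336 + (6*(-1))*(-7))*(-78 + √149) = (336 - 6*(-7))*(-78 + √149) = (336 + 42)*(-78 + √149) = 378*(-78 + √149) = -29484 + 378*√149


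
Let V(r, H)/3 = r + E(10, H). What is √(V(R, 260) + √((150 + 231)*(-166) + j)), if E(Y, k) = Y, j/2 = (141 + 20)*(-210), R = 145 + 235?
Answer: √(1170 + I*√130866) ≈ 34.602 + 5.2273*I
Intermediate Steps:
R = 380
j = -67620 (j = 2*((141 + 20)*(-210)) = 2*(161*(-210)) = 2*(-33810) = -67620)
V(r, H) = 30 + 3*r (V(r, H) = 3*(r + 10) = 3*(10 + r) = 30 + 3*r)
√(V(R, 260) + √((150 + 231)*(-166) + j)) = √((30 + 3*380) + √((150 + 231)*(-166) - 67620)) = √((30 + 1140) + √(381*(-166) - 67620)) = √(1170 + √(-63246 - 67620)) = √(1170 + √(-130866)) = √(1170 + I*√130866)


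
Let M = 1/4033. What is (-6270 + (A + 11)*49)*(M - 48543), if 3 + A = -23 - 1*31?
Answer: 1668776877032/4033 ≈ 4.1378e+8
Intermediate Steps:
A = -57 (A = -3 + (-23 - 1*31) = -3 + (-23 - 31) = -3 - 54 = -57)
M = 1/4033 ≈ 0.00024795
(-6270 + (A + 11)*49)*(M - 48543) = (-6270 + (-57 + 11)*49)*(1/4033 - 48543) = (-6270 - 46*49)*(-195773918/4033) = (-6270 - 2254)*(-195773918/4033) = -8524*(-195773918/4033) = 1668776877032/4033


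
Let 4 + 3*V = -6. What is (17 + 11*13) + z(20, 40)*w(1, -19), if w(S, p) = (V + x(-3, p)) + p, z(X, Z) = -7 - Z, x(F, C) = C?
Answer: 6308/3 ≈ 2102.7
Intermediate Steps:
V = -10/3 (V = -4/3 + (⅓)*(-6) = -4/3 - 2 = -10/3 ≈ -3.3333)
w(S, p) = -10/3 + 2*p (w(S, p) = (-10/3 + p) + p = -10/3 + 2*p)
(17 + 11*13) + z(20, 40)*w(1, -19) = (17 + 11*13) + (-7 - 1*40)*(-10/3 + 2*(-19)) = (17 + 143) + (-7 - 40)*(-10/3 - 38) = 160 - 47*(-124/3) = 160 + 5828/3 = 6308/3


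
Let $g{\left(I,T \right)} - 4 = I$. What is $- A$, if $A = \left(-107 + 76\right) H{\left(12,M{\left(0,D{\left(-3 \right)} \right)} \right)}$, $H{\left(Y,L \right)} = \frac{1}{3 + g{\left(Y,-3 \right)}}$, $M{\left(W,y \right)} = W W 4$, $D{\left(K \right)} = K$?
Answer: $\frac{31}{19} \approx 1.6316$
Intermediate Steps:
$g{\left(I,T \right)} = 4 + I$
$M{\left(W,y \right)} = 4 W^{2}$ ($M{\left(W,y \right)} = W^{2} \cdot 4 = 4 W^{2}$)
$H{\left(Y,L \right)} = \frac{1}{7 + Y}$ ($H{\left(Y,L \right)} = \frac{1}{3 + \left(4 + Y\right)} = \frac{1}{7 + Y}$)
$A = - \frac{31}{19}$ ($A = \frac{-107 + 76}{7 + 12} = - \frac{31}{19} \approx -1.6316$)
$- A = \left(-1\right) \left(- \frac{31}{19}\right) = \frac{31}{19}$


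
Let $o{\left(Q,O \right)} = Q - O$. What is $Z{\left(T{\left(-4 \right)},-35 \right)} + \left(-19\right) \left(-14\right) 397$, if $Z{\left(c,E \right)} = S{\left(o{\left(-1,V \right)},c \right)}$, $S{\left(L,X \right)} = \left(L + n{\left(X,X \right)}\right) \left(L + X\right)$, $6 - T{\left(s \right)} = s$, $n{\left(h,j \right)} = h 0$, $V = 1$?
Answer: $105586$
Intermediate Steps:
$n{\left(h,j \right)} = 0$
$T{\left(s \right)} = 6 - s$
$S{\left(L,X \right)} = L \left(L + X\right)$ ($S{\left(L,X \right)} = \left(L + 0\right) \left(L + X\right) = L \left(L + X\right)$)
$Z{\left(c,E \right)} = 4 - 2 c$ ($Z{\left(c,E \right)} = \left(-1 - 1\right) \left(\left(-1 - 1\right) + c\right) = - 2 \left(-2 + c\right) = 4 - 2 c$)
$Z{\left(T{\left(-4 \right)},-35 \right)} + \left(-19\right) \left(-14\right) 397 = \left(4 - 2 \left(6 - -4\right)\right) + \left(-19\right) \left(-14\right) 397 = \left(4 - 2 \left(6 + 4\right)\right) + 266 \cdot 397 = \left(4 - 20\right) + 105602 = -16 + 105602 = 105586$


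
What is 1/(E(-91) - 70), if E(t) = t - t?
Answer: -1/70 ≈ -0.014286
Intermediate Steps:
E(t) = 0
1/(E(-91) - 70) = 1/(0 - 70) = 1/(-70) = -1/70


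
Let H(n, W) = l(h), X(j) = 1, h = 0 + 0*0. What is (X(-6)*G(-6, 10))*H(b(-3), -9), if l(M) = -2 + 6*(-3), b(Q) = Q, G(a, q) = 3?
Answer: -60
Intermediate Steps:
h = 0 (h = 0 + 0 = 0)
l(M) = -20 (l(M) = -2 - 18 = -20)
H(n, W) = -20
(X(-6)*G(-6, 10))*H(b(-3), -9) = (1*3)*(-20) = 3*(-20) = -60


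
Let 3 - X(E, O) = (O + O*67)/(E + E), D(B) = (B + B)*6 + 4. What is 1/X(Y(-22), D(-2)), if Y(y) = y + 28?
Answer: 3/349 ≈ 0.0085960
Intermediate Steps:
Y(y) = 28 + y
D(B) = 4 + 12*B (D(B) = (2*B)*6 + 4 = 12*B + 4 = 4 + 12*B)
X(E, O) = 3 - 34*O/E (X(E, O) = 3 - (O + O*67)/(E + E) = 3 - (O + 67*O)/(2*E) = 3 - 68*O*1/(2*E) = 3 - 34*O/E)
1/X(Y(-22), D(-2)) = 1/(3 - 34*(4 + 12*(-2))/(28 - 22)) = 1/(3 - 34*(4 - 24)/6) = 1/(3 - 34*(-20)*⅙) = 1/(3 + 340/3) = 1/(349/3) = 3/349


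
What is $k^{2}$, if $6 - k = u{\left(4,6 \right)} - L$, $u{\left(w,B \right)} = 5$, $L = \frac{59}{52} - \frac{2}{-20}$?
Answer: $\frac{337561}{67600} \approx 4.9935$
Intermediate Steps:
$L = \frac{321}{260}$ ($L = 59 \cdot \frac{1}{52} - - \frac{1}{10} = \frac{59}{52} + \frac{1}{10} = \frac{321}{260} \approx 1.2346$)
$k = \frac{581}{260}$ ($k = 6 - \left(5 - \frac{321}{260}\right) = 6 - \frac{979}{260} = \frac{581}{260} \approx 2.2346$)
$k^{2} = \left(\frac{581}{260}\right)^{2} = \frac{337561}{67600}$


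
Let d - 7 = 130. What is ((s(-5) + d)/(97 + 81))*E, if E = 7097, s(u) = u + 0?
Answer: 468402/89 ≈ 5262.9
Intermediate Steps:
d = 137 (d = 7 + 130 = 137)
s(u) = u
((s(-5) + d)/(97 + 81))*E = ((-5 + 137)/(97 + 81))*7097 = (132/178)*7097 = (132*(1/178))*7097 = (66/89)*7097 = 468402/89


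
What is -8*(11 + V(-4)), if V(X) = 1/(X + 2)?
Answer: -84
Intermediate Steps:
V(X) = 1/(2 + X)
-8*(11 + V(-4)) = -8*(11 + 1/(2 - 4)) = -8*(11 + 1/(-2)) = -8*(11 - ½) = -8*21/2 = -84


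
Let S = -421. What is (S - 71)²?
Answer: 242064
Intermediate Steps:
(S - 71)² = (-421 - 71)² = (-492)² = 242064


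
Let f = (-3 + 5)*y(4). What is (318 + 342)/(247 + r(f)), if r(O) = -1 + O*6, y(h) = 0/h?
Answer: 110/41 ≈ 2.6829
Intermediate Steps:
y(h) = 0
f = 0 (f = (-3 + 5)*0 = 2*0 = 0)
r(O) = -1 + 6*O
(318 + 342)/(247 + r(f)) = (318 + 342)/(247 + (-1 + 6*0)) = 660/(247 + (-1 + 0)) = 660/(247 - 1) = 660/246 = 660*(1/246) = 110/41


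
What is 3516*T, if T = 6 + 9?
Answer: 52740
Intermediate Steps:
T = 15
3516*T = 3516*15 = 52740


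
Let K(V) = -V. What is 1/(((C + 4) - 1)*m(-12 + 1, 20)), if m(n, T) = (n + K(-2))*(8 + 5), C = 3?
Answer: -1/702 ≈ -0.0014245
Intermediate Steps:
m(n, T) = 26 + 13*n (m(n, T) = (n - 1*(-2))*(8 + 5) = (n + 2)*13 = (2 + n)*13 = 26 + 13*n)
1/(((C + 4) - 1)*m(-12 + 1, 20)) = 1/(((3 + 4) - 1)*(26 + 13*(-12 + 1))) = 1/((7 - 1)*(26 + 13*(-11))) = 1/(6*(26 - 143)) = 1/(6*(-117)) = 1/(-702) = -1/702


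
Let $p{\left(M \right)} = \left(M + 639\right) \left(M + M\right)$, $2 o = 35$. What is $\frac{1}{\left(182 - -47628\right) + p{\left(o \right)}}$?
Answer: $\frac{2}{141575} \approx 1.4127 \cdot 10^{-5}$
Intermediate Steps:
$o = \frac{35}{2}$ ($o = \frac{1}{2} \cdot 35 = \frac{35}{2} \approx 17.5$)
$p{\left(M \right)} = 2 M \left(639 + M\right)$ ($p{\left(M \right)} = \left(639 + M\right) 2 M = 2 M \left(639 + M\right)$)
$\frac{1}{\left(182 - -47628\right) + p{\left(o \right)}} = \frac{1}{\left(182 - -47628\right) + 2 \cdot \frac{35}{2} \left(639 + \frac{35}{2}\right)} = \frac{1}{\left(182 + 47628\right) + 2 \cdot \frac{35}{2} \cdot \frac{1313}{2}} = \frac{1}{47810 + \frac{45955}{2}} = \frac{1}{\frac{141575}{2}} = \frac{2}{141575}$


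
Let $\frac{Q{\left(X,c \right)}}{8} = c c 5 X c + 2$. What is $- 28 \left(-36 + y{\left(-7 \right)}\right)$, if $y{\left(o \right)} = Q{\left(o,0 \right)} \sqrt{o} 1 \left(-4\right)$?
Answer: $1008 + 1792 i \sqrt{7} \approx 1008.0 + 4741.2 i$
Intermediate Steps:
$Q{\left(X,c \right)} = 16 + 40 X c^{3}$ ($Q{\left(X,c \right)} = 8 \left(c c 5 X c + 2\right) = 8 \left(c^{2} \cdot 5 X c + 2\right) = 8 \left(5 c^{2} X c + 2\right) = 8 \left(5 X c^{2} c + 2\right) = 8 \left(5 X c^{3} + 2\right) = 8 \left(2 + 5 X c^{3}\right) = 16 + 40 X c^{3}$)
$y{\left(o \right)} = - 64 \sqrt{o}$ ($y{\left(o \right)} = \left(16 + 40 o 0^{3}\right) \sqrt{o} 1 \left(-4\right) = \left(16 + 40 o 0\right) \sqrt{o} 1 \left(-4\right) = \left(16 + 0\right) \sqrt{o} 1 \left(-4\right) = 16 \sqrt{o} 1 \left(-4\right) = 16 \sqrt{o} \left(-4\right) = - 64 \sqrt{o}$)
$- 28 \left(-36 + y{\left(-7 \right)}\right) = - 28 \left(-36 - 64 \sqrt{-7}\right) = - 28 \left(-36 - 64 i \sqrt{7}\right) = 1008 + 1792 i \sqrt{7}$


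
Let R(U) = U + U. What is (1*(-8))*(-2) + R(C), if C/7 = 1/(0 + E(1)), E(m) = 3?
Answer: 62/3 ≈ 20.667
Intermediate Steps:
C = 7/3 (C = 7/(0 + 3) = 7/3 ≈ 2.3333)
R(U) = 2*U
(1*(-8))*(-2) + R(C) = (1*(-8))*(-2) + 2*(7/3) = -8*(-2) + 14/3 = 16 + 14/3 = 62/3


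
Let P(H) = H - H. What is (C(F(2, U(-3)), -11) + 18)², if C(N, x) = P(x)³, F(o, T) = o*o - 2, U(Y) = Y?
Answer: 324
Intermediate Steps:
P(H) = 0
F(o, T) = -2 + o² (F(o, T) = o² - 2 = -2 + o²)
C(N, x) = 0 (C(N, x) = 0³ = 0)
(C(F(2, U(-3)), -11) + 18)² = (0 + 18)² = 18² = 324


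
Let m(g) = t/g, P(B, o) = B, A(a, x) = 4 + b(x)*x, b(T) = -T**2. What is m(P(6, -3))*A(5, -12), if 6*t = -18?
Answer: -866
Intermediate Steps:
A(a, x) = 4 - x**3 (A(a, x) = 4 + (-x**2)*x = 4 - x**3)
t = -3 (t = (1/6)*(-18) = -3)
m(g) = -3/g
m(P(6, -3))*A(5, -12) = (-3/6)*(4 - 1*(-12)**3) = (-3*1/6)*(4 - 1*(-1728)) = -(4 + 1728)/2 = -1/2*1732 = -866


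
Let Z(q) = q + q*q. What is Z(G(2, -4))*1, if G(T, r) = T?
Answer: 6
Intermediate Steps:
Z(q) = q + q²
Z(G(2, -4))*1 = (2*(1 + 2))*1 = (2*3)*1 = 6*1 = 6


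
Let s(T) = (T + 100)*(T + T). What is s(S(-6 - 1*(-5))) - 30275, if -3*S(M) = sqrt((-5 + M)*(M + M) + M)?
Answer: -272453/9 - 200*sqrt(11)/3 ≈ -30494.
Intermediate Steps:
S(M) = -sqrt(M + 2*M*(-5 + M))/3 (S(M) = -sqrt((-5 + M)*(M + M) + M)/3 = -sqrt((-5 + M)*(2*M) + M)/3 = -sqrt(2*M*(-5 + M) + M)/3 = -sqrt(M + 2*M*(-5 + M))/3)
s(T) = 2*T*(100 + T) (s(T) = (100 + T)*(2*T) = 2*T*(100 + T))
s(S(-6 - 1*(-5))) - 30275 = 2*(-sqrt(9 - 2*(-6 - 1*(-5)))/3)*(100 - sqrt(9 - 2*(-6 - 1*(-5)))/3) - 30275 = 2*(-sqrt(9 - 2*(-6 + 5))/3)*(100 - sqrt(9 - 2*(-6 + 5))/3) - 30275 = 2*(-sqrt(11)/3)*(100 - sqrt(11)/3) - 30275 = -2*sqrt(11)*(100 - sqrt(11)/3)/3 - 30275 = -30275 - 2*sqrt(11)*(100 - sqrt(11)/3)/3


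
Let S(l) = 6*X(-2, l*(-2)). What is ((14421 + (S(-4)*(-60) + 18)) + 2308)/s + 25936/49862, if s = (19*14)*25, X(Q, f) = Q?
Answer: 521706977/165791150 ≈ 3.1468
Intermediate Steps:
S(l) = -12 (S(l) = 6*(-2) = -12)
s = 6650 (s = 266*25 = 6650)
((14421 + (S(-4)*(-60) + 18)) + 2308)/s + 25936/49862 = ((14421 + (-12*(-60) + 18)) + 2308)/6650 + 25936/49862 = ((14421 + (720 + 18)) + 2308)*(1/6650) + 25936*(1/49862) = ((14421 + 738) + 2308)*(1/6650) + 12968/24931 = (15159 + 2308)*(1/6650) + 12968/24931 = 17467*(1/6650) + 12968/24931 = 17467/6650 + 12968/24931 = 521706977/165791150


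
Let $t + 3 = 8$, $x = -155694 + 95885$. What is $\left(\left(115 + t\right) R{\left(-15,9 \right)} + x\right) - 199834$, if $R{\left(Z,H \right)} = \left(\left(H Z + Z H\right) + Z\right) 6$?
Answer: $-464843$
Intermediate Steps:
$x = -59809$
$R{\left(Z,H \right)} = 6 Z + 12 H Z$ ($R{\left(Z,H \right)} = \left(\left(H Z + H Z\right) + Z\right) 6 = \left(2 H Z + Z\right) 6 = \left(Z + 2 H Z\right) 6 = 6 Z + 12 H Z$)
$t = 5$ ($t = -3 + 8 = 5$)
$\left(\left(115 + t\right) R{\left(-15,9 \right)} + x\right) - 199834 = \left(\left(115 + 5\right) 6 \left(-15\right) \left(1 + 2 \cdot 9\right) - 59809\right) - 199834 = \left(120 \cdot 6 \left(-15\right) \left(1 + 18\right) - 59809\right) - 199834 = \left(120 \cdot 6 \left(-15\right) 19 - 59809\right) - 199834 = \left(120 \left(-1710\right) - 59809\right) - 199834 = \left(-205200 - 59809\right) - 199834 = -265009 - 199834 = -464843$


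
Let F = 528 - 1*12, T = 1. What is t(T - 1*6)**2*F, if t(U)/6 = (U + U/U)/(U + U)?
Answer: 74304/25 ≈ 2972.2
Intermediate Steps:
t(U) = 3*(1 + U)/U (t(U) = 6*((U + U/U)/(U + U)) = 6*((U + 1)/((2*U))) = 6*((1 + U)*(1/(2*U))) = 6*((1 + U)/(2*U)) = 3*(1 + U)/U)
F = 516 (F = 528 - 12 = 516)
t(T - 1*6)**2*F = (3 + 3/(1 - 1*6))**2*516 = (3 + 3/(1 - 6))**2*516 = (3 + 3/(-5))**2*516 = (3 + 3*(-1/5))**2*516 = (3 - 3/5)**2*516 = (12/5)**2*516 = (144/25)*516 = 74304/25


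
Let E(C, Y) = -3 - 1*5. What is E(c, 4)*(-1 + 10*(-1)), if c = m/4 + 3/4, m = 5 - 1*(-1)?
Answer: 88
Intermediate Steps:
m = 6 (m = 5 + 1 = 6)
c = 9/4 (c = 6/4 + 3/4 = 6*(¼) + 3*(¼) = 3/2 + ¾ = 9/4 ≈ 2.2500)
E(C, Y) = -8 (E(C, Y) = -3 - 5 = -8)
E(c, 4)*(-1 + 10*(-1)) = -8*(-1 + 10*(-1)) = -8*(-1 - 10) = -8*(-11) = 88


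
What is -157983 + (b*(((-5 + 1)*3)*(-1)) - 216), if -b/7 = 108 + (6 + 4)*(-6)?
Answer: -162231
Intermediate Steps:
b = -336 (b = -7*(108 + (6 + 4)*(-6)) = -7*(108 + 10*(-6)) = -7*(108 - 60) = -7*48 = -336)
-157983 + (b*(((-5 + 1)*3)*(-1)) - 216) = -157983 + (-336*(-5 + 1)*3*(-1) - 216) = -157983 + (-336*(-4*3)*(-1) - 216) = -157983 + (-(-4032)*(-1) - 216) = -157983 + (-336*12 - 216) = -157983 + (-4032 - 216) = -157983 - 4248 = -162231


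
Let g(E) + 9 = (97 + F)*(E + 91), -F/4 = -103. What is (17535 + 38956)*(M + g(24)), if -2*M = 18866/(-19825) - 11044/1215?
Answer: 15928864931584309/4817475 ≈ 3.3065e+9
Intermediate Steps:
F = 412 (F = -4*(-103) = 412)
M = 24186949/4817475 (M = -(18866/(-19825) - 11044/1215)/2 = -(18866*(-1/19825) - 11044*1/1215)/2 = -(-18866/19825 - 11044/1215)/2 = -½*(-48373898/4817475) = 24186949/4817475 ≈ 5.0207)
g(E) = 46310 + 509*E (g(E) = -9 + (97 + 412)*(E + 91) = -9 + 509*(91 + E) = -9 + (46319 + 509*E) = 46310 + 509*E)
(17535 + 38956)*(M + g(24)) = (17535 + 38956)*(24186949/4817475 + (46310 + 509*24)) = 56491*(24186949/4817475 + (46310 + 12216)) = 56491*(24186949/4817475 + 58526) = 56491*(281971728799/4817475) = 15928864931584309/4817475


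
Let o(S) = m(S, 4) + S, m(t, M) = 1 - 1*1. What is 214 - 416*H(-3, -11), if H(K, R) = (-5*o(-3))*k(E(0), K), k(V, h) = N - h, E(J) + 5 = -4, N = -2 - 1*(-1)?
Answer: -12266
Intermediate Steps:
N = -1 (N = -2 + 1 = -1)
m(t, M) = 0 (m(t, M) = 1 - 1 = 0)
E(J) = -9 (E(J) = -5 - 4 = -9)
o(S) = S (o(S) = 0 + S = S)
k(V, h) = -1 - h
H(K, R) = -15 - 15*K (H(K, R) = (-5*(-3))*(-1 - K) = 15*(-1 - K) = -15 - 15*K)
214 - 416*H(-3, -11) = 214 - 416*(-15 - 15*(-3)) = 214 - 416*(-15 + 45) = 214 - 416*30 = 214 - 12480 = -12266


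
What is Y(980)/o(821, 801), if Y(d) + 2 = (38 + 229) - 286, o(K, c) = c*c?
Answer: -7/213867 ≈ -3.2731e-5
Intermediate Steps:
o(K, c) = c²
Y(d) = -21 (Y(d) = -2 + ((38 + 229) - 286) = -2 + (267 - 286) = -2 - 19 = -21)
Y(980)/o(821, 801) = -21/(801²) = -21/641601 = -21*1/641601 = -7/213867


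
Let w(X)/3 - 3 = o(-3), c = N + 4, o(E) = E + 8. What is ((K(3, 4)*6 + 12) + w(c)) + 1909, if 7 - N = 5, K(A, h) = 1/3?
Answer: 1947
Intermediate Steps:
K(A, h) = ⅓
N = 2 (N = 7 - 1*5 = 7 - 5 = 2)
o(E) = 8 + E
c = 6 (c = 2 + 4 = 6)
w(X) = 24 (w(X) = 9 + 3*(8 - 3) = 9 + 3*5 = 9 + 15 = 24)
((K(3, 4)*6 + 12) + w(c)) + 1909 = (((⅓)*6 + 12) + 24) + 1909 = ((2 + 12) + 24) + 1909 = (14 + 24) + 1909 = 38 + 1909 = 1947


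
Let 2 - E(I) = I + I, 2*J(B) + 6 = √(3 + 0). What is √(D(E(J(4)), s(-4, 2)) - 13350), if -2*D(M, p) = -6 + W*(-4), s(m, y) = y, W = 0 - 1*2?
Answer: 13*I*√79 ≈ 115.55*I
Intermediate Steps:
W = -2 (W = 0 - 2 = -2)
J(B) = -3 + √3/2 (J(B) = -3 + √(3 + 0)/2 = -3 + √3/2)
E(I) = 2 - 2*I (E(I) = 2 - (I + I) = 2 - 2*I)
D(M, p) = -1 (D(M, p) = -(-6 - 2*(-4))/2 = -(-6 + 8)/2 = -½*2 = -1)
√(D(E(J(4)), s(-4, 2)) - 13350) = √(-1 - 13350) = √(-13351) = 13*I*√79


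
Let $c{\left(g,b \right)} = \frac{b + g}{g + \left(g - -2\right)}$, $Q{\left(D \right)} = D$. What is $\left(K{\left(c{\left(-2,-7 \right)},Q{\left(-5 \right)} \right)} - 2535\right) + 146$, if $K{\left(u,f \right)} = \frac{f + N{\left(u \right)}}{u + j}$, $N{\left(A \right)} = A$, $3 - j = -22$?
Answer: $- \frac{140952}{59} \approx -2389.0$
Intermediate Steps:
$j = 25$ ($j = 3 - -22 = 3 + 22 = 25$)
$c{\left(g,b \right)} = \frac{b + g}{2 + 2 g}$ ($c{\left(g,b \right)} = \frac{b + g}{g + \left(g + 2\right)} = \frac{b + g}{g + \left(2 + g\right)} = \frac{b + g}{2 + 2 g}$)
$K{\left(u,f \right)} = \frac{f + u}{25 + u}$ ($K{\left(u,f \right)} = \frac{f + u}{u + 25} = \frac{f + u}{25 + u}$)
$\left(K{\left(c{\left(-2,-7 \right)},Q{\left(-5 \right)} \right)} - 2535\right) + 146 = \left(\frac{-5 + \frac{-7 - 2}{2 \left(1 - 2\right)}}{25 + \frac{-7 - 2}{2 \left(1 - 2\right)}} - 2535\right) + 146 = \left(\frac{-5 + \frac{1}{2} \frac{1}{-1} \left(-9\right)}{25 + \frac{1}{2} \frac{1}{-1} \left(-9\right)} - 2535\right) + 146 = \left(\frac{-5 + \frac{1}{2} \left(-1\right) \left(-9\right)}{25 + \frac{1}{2} \left(-1\right) \left(-9\right)} - 2535\right) + 146 = \left(\frac{-5 + \frac{9}{2}}{25 + \frac{9}{2}} - 2535\right) + 146 = \left(\frac{1}{\frac{59}{2}} \left(- \frac{1}{2}\right) - 2535\right) + 146 = \left(\frac{2}{59} \left(- \frac{1}{2}\right) - 2535\right) + 146 = \left(- \frac{1}{59} - 2535\right) + 146 = - \frac{149566}{59} + 146 = - \frac{140952}{59}$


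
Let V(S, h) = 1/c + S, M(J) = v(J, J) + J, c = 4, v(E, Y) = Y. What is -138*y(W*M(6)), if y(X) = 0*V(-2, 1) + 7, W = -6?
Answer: -966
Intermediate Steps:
M(J) = 2*J (M(J) = J + J = 2*J)
V(S, h) = ¼ + S (V(S, h) = 1/4 + S = ¼ + S)
y(X) = 7 (y(X) = 0*(¼ - 2) + 7 = 0*(-7/4) + 7 = 0 + 7 = 7)
-138*y(W*M(6)) = -138*7 = -966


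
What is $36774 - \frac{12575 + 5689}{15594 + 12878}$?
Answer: $\frac{130876383}{3559} \approx 36773.0$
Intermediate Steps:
$36774 - \frac{12575 + 5689}{15594 + 12878} = 36774 - \frac{18264}{28472} = 36774 - 18264 \cdot \frac{1}{28472} = 36774 - \frac{2283}{3559} = \frac{130876383}{3559}$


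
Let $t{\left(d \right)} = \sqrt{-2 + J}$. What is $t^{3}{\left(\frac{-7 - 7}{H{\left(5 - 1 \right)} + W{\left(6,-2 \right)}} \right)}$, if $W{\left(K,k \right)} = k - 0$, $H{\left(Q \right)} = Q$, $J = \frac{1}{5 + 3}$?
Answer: $- \frac{15 i \sqrt{30}}{32} \approx - 2.5675 i$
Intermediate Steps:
$J = \frac{1}{8} \approx 0.125$
$W{\left(K,k \right)} = k$ ($W{\left(K,k \right)} = k + 0 = k$)
$t{\left(d \right)} = \frac{i \sqrt{30}}{4}$ ($t{\left(d \right)} = \sqrt{-2 + \frac{1}{8}} = \sqrt{- \frac{15}{8}} = \frac{i \sqrt{30}}{4}$)
$t^{3}{\left(\frac{-7 - 7}{H{\left(5 - 1 \right)} + W{\left(6,-2 \right)}} \right)} = \left(\frac{i \sqrt{30}}{4}\right)^{3} = - \frac{15 i \sqrt{30}}{32}$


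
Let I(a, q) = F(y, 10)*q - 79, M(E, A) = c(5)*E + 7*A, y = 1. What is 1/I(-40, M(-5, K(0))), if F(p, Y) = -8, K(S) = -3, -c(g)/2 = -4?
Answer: 1/409 ≈ 0.0024450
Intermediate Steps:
c(g) = 8 (c(g) = -2*(-4) = 8)
M(E, A) = 7*A + 8*E (M(E, A) = 8*E + 7*A = 7*A + 8*E)
I(a, q) = -79 - 8*q (I(a, q) = -8*q - 79 = -79 - 8*q)
1/I(-40, M(-5, K(0))) = 1/(-79 - 8*(7*(-3) + 8*(-5))) = 1/(-79 - 8*(-21 - 40)) = 1/(-79 - 8*(-61)) = 1/(-79 + 488) = 1/409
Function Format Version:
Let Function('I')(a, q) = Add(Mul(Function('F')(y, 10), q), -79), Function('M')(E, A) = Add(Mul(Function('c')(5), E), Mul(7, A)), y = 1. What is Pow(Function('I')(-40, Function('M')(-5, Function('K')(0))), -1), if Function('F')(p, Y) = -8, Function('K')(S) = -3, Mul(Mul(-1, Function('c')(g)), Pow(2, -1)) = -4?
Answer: Rational(1, 409) ≈ 0.0024450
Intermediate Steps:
Function('c')(g) = 8 (Function('c')(g) = Mul(-2, -4) = 8)
Function('M')(E, A) = Add(Mul(7, A), Mul(8, E)) (Function('M')(E, A) = Add(Mul(8, E), Mul(7, A)) = Add(Mul(7, A), Mul(8, E)))
Function('I')(a, q) = Add(-79, Mul(-8, q)) (Function('I')(a, q) = Add(Mul(-8, q), -79) = Add(-79, Mul(-8, q)))
Pow(Function('I')(-40, Function('M')(-5, Function('K')(0))), -1) = Pow(Add(-79, Mul(-8, Add(Mul(7, -3), Mul(8, -5)))), -1) = Pow(Add(-79, Mul(-8, Add(-21, -40))), -1) = Pow(Add(-79, Mul(-8, -61)), -1) = Pow(Add(-79, 488), -1) = Pow(409, -1) = Rational(1, 409)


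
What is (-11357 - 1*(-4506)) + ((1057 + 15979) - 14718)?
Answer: -4533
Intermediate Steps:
(-11357 - 1*(-4506)) + ((1057 + 15979) - 14718) = (-11357 + 4506) + (17036 - 14718) = -6851 + 2318 = -4533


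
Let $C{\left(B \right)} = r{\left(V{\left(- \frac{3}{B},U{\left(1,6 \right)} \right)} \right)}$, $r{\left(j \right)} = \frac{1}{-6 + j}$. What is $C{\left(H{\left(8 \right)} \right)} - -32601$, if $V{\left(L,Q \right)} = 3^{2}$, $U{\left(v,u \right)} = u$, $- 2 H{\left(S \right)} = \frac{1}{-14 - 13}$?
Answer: $\frac{97804}{3} \approx 32601.0$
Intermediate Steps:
$H{\left(S \right)} = \frac{1}{54}$ ($H{\left(S \right)} = - \frac{1}{2 \left(-14 - 13\right)} = - \frac{1}{2 \left(-27\right)} = \left(- \frac{1}{2}\right) \left(- \frac{1}{27}\right) = \frac{1}{54}$)
$V{\left(L,Q \right)} = 9$
$C{\left(B \right)} = \frac{1}{3}$ ($C{\left(B \right)} = \frac{1}{-6 + 9} = \frac{1}{3}$)
$C{\left(H{\left(8 \right)} \right)} - -32601 = \frac{1}{3} - -32601 = \frac{1}{3} + 32601 = \frac{97804}{3}$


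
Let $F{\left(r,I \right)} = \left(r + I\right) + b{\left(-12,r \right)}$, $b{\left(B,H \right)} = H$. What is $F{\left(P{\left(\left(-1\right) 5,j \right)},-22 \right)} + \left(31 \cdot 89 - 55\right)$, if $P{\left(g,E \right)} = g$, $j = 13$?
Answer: $2672$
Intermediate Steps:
$F{\left(r,I \right)} = I + 2 r$ ($F{\left(r,I \right)} = \left(r + I\right) + r = \left(I + r\right) + r = I + 2 r$)
$F{\left(P{\left(\left(-1\right) 5,j \right)},-22 \right)} + \left(31 \cdot 89 - 55\right) = \left(-22 + 2 \left(\left(-1\right) 5\right)\right) + \left(31 \cdot 89 - 55\right) = \left(-22 + 2 \left(-5\right)\right) + \left(2759 - 55\right) = \left(-22 - 10\right) + 2704 = -32 + 2704 = 2672$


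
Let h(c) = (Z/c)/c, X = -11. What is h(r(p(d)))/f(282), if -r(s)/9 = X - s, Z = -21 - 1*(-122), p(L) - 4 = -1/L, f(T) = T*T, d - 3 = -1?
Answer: 101/1354313601 ≈ 7.4577e-8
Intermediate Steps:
d = 2 (d = 3 - 1 = 2)
f(T) = T²
p(L) = 4 - 1/L
Z = 101 (Z = -21 + 122 = 101)
r(s) = 99 + 9*s (r(s) = -9*(-11 - s) = 99 + 9*s)
h(c) = 101/c² (h(c) = (101/c)/c = 101/c²)
h(r(p(d)))/f(282) = (101/(99 + 9*(4 - 1/2))²)/(282²) = (101/(99 + 9*(4 - 1*½))²)/79524 = (101/(99 + 9*(4 - ½))²)*(1/79524) = (101/(99 + 9*(7/2))²)*(1/79524) = (101/(99 + 63/2)²)*(1/79524) = (101/(261/2)²)*(1/79524) = (101*(4/68121))*(1/79524) = (404/68121)*(1/79524) = 101/1354313601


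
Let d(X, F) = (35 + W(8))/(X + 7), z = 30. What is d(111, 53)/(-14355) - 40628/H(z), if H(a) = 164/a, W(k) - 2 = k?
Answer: -11469893861/1543322 ≈ -7432.0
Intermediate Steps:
W(k) = 2 + k
d(X, F) = 45/(7 + X) (d(X, F) = (35 + (2 + 8))/(X + 7) = (35 + 10)/(7 + X) = 45/(7 + X))
d(111, 53)/(-14355) - 40628/H(z) = (45/(7 + 111))/(-14355) - 40628/(164/30) = (45/118)*(-1/14355) - 40628/(164*(1/30)) = (45*(1/118))*(-1/14355) - 40628/82/15 = (45/118)*(-1/14355) - 40628*15/82 = -1/37642 - 304710/41 = -11469893861/1543322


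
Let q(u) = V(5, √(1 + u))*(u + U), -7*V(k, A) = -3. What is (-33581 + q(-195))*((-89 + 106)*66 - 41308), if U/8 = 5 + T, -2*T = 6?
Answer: 9467982344/7 ≈ 1.3526e+9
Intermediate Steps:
T = -3 (T = -½*6 = -3)
V(k, A) = 3/7 (V(k, A) = -⅐*(-3) = 3/7)
U = 16 (U = 8*(5 - 3) = 8*2 = 16)
q(u) = 48/7 + 3*u/7 (q(u) = 3*(u + 16)/7 = 3*(16 + u)/7 = 48/7 + 3*u/7)
(-33581 + q(-195))*((-89 + 106)*66 - 41308) = (-33581 + (48/7 + (3/7)*(-195)))*((-89 + 106)*66 - 41308) = (-33581 + (48/7 - 585/7))*(17*66 - 41308) = (-33581 - 537/7)*(1122 - 41308) = -235604/7*(-40186) = 9467982344/7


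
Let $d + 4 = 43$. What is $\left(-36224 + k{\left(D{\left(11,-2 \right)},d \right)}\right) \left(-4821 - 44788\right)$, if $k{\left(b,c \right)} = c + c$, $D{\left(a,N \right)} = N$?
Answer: $1793166914$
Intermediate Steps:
$d = 39$ ($d = -4 + 43 = 39$)
$k{\left(b,c \right)} = 2 c$
$\left(-36224 + k{\left(D{\left(11,-2 \right)},d \right)}\right) \left(-4821 - 44788\right) = \left(-36224 + 2 \cdot 39\right) \left(-4821 - 44788\right) = \left(-36224 + 78\right) \left(-49609\right) = \left(-36146\right) \left(-49609\right) = 1793166914$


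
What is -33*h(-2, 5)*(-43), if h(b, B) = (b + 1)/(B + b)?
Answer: -473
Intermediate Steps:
h(b, B) = (1 + b)/(B + b)
-33*h(-2, 5)*(-43) = -33*(1 - 2)/(5 - 2)*(-43) = -33*(-1)/3*(-43) = -11*(-1)*(-43) = -33*(-⅓)*(-43) = 11*(-43) = -473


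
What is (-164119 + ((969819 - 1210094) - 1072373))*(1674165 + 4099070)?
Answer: -8525722931245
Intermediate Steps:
(-164119 + ((969819 - 1210094) - 1072373))*(1674165 + 4099070) = (-164119 + (-240275 - 1072373))*5773235 = (-164119 - 1312648)*5773235 = -1476767*5773235 = -8525722931245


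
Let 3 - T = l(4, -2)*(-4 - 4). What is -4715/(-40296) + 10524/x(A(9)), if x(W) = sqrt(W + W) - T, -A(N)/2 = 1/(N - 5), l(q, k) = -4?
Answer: 267438001/737592 - 5262*I/421 ≈ 362.58 - 12.499*I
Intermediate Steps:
T = -29 (T = 3 - (-4)*(-4 - 4) = 3 - (-4)*(-8) = 3 - 1*32 = 3 - 32 = -29)
A(N) = -2/(-5 + N) (A(N) = -2/(N - 5) = -2/(-5 + N))
x(W) = 29 + sqrt(2)*sqrt(W) (x(W) = sqrt(W + W) - 1*(-29) = sqrt(2*W) + 29 = sqrt(2)*sqrt(W) + 29 = 29 + sqrt(2)*sqrt(W))
-4715/(-40296) + 10524/x(A(9)) = -4715/(-40296) + 10524/(29 + sqrt(2)*sqrt(-2/(-5 + 9))) = -4715*(-1/40296) + 10524/(29 + sqrt(2)*sqrt(-2/4)) = 205/1752 + 10524/(29 + sqrt(2)*sqrt(-2*1/4)) = 205/1752 + 10524/(29 + sqrt(2)*sqrt(-1/2)) = 205/1752 + 10524/(29 + sqrt(2)*(I*sqrt(2)/2)) = 205/1752 + 10524/(29 + I) = 205/1752 + 10524*((29 - I)/842) = 205/1752 + 5262*(29 - I)/421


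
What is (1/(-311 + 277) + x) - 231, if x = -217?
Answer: -15233/34 ≈ -448.03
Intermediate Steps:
(1/(-311 + 277) + x) - 231 = (1/(-311 + 277) - 217) - 231 = (1/(-34) - 217) - 231 = (-1/34 - 217) - 231 = -7379/34 - 231 = -15233/34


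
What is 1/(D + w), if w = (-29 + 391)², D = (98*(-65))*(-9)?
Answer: 1/188374 ≈ 5.3086e-6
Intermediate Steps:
D = 57330 (D = -6370*(-9) = 57330)
w = 131044 (w = 362² = 131044)
1/(D + w) = 1/(57330 + 131044) = 1/188374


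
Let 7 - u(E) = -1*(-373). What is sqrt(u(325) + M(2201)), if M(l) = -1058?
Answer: 4*I*sqrt(89) ≈ 37.736*I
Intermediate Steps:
u(E) = -366 (u(E) = 7 - (-1)*(-373) = 7 - 1*373 = 7 - 373 = -366)
sqrt(u(325) + M(2201)) = sqrt(-366 - 1058) = sqrt(-1424) = 4*I*sqrt(89)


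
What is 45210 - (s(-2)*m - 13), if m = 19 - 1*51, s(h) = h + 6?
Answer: 45351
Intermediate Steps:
s(h) = 6 + h
m = -32 (m = 19 - 51 = -32)
45210 - (s(-2)*m - 13) = 45210 - ((6 - 2)*(-32) - 13) = 45210 - (4*(-32) - 13) = 45210 - (-128 - 13) = 45210 - 1*(-141) = 45210 + 141 = 45351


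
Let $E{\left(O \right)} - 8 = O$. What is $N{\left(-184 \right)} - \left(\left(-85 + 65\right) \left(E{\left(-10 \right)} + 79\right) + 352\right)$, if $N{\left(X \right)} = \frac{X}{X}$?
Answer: $1189$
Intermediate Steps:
$E{\left(O \right)} = 8 + O$
$N{\left(X \right)} = 1$
$N{\left(-184 \right)} - \left(\left(-85 + 65\right) \left(E{\left(-10 \right)} + 79\right) + 352\right) = 1 - \left(\left(-85 + 65\right) \left(\left(8 - 10\right) + 79\right) + 352\right) = 1 - \left(- 20 \left(-2 + 79\right) + 352\right) = 1 - \left(\left(-20\right) 77 + 352\right) = 1 - \left(-1540 + 352\right) = 1 - -1188 = 1 + 1188 = 1189$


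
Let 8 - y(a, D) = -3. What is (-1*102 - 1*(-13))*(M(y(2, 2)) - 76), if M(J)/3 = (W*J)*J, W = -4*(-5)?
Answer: -639376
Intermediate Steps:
y(a, D) = 11 (y(a, D) = 8 - 1*(-3) = 8 + 3 = 11)
W = 20
M(J) = 60*J² (M(J) = 3*((20*J)*J) = 3*(20*J²) = 60*J²)
(-1*102 - 1*(-13))*(M(y(2, 2)) - 76) = (-1*102 - 1*(-13))*(60*11² - 76) = (-102 + 13)*(60*121 - 76) = -89*(7260 - 76) = -89*7184 = -639376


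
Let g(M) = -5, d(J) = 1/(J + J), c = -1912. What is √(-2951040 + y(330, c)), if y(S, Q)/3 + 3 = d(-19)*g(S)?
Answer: 3*I*√473479354/38 ≈ 1717.9*I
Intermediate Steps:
d(J) = 1/(2*J)
y(S, Q) = -327/38 (y(S, Q) = -9 + 3*(((½)/(-19))*(-5)) = -9 + 3*(((½)*(-1/19))*(-5)) = -9 + 3*(-1/38*(-5)) = -9 + 3*(5/38) = -9 + 15/38 = -327/38)
√(-2951040 + y(330, c)) = √(-2951040 - 327/38) = √(-112139847/38) = 3*I*√473479354/38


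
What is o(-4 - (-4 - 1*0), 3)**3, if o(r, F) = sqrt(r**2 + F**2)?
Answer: 27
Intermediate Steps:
o(r, F) = sqrt(F**2 + r**2)
o(-4 - (-4 - 1*0), 3)**3 = (sqrt(3**2 + (-4 - (-4 - 1*0))**2))**3 = (sqrt(9 + (-4 - (-4 + 0))**2))**3 = (sqrt(9 + (-4 - 1*(-4))**2))**3 = (sqrt(9 + (-4 + 4)**2))**3 = (sqrt(9 + 0**2))**3 = (sqrt(9 + 0))**3 = (sqrt(9))**3 = 3**3 = 27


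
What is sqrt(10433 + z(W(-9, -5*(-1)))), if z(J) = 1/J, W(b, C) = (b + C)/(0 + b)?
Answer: sqrt(41741)/2 ≈ 102.15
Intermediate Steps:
W(b, C) = (C + b)/b
sqrt(10433 + z(W(-9, -5*(-1)))) = sqrt(10433 + 1/((-5*(-1) - 9)/(-9))) = sqrt(10433 + 1/(-(5 - 9)/9)) = sqrt(10433 + 1/(-1/9*(-4))) = sqrt(10433 + 1/(4/9)) = sqrt(10433 + 9/4) = sqrt(41741/4) = sqrt(41741)/2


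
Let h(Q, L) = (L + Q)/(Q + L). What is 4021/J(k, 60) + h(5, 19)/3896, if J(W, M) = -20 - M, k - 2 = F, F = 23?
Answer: -1958217/38960 ≈ -50.262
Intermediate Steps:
k = 25 (k = 2 + 23 = 25)
h(Q, L) = 1 (h(Q, L) = (L + Q)/(L + Q) = 1)
4021/J(k, 60) + h(5, 19)/3896 = 4021/(-20 - 1*60) + 1/3896 = 4021/(-20 - 60) + 1*(1/3896) = 4021/(-80) + 1/3896 = 4021*(-1/80) + 1/3896 = -4021/80 + 1/3896 = -1958217/38960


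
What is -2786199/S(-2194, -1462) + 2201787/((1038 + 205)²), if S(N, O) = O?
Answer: 4308032991345/2258861638 ≈ 1907.2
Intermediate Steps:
-2786199/S(-2194, -1462) + 2201787/((1038 + 205)²) = -2786199/(-1462) + 2201787/((1038 + 205)²) = -2786199*(-1/1462) + 2201787/(1243²) = 2786199/1462 + 2201787/1545049 = 4308032991345/2258861638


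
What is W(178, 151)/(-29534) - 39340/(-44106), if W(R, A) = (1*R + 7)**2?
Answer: -173830145/651313302 ≈ -0.26689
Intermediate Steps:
W(R, A) = (7 + R)**2 (W(R, A) = (R + 7)**2 = (7 + R)**2)
W(178, 151)/(-29534) - 39340/(-44106) = (7 + 178)**2/(-29534) - 39340/(-44106) = 185**2*(-1/29534) - 39340*(-1/44106) = 34225*(-1/29534) + 19670/22053 = -34225/29534 + 19670/22053 = -173830145/651313302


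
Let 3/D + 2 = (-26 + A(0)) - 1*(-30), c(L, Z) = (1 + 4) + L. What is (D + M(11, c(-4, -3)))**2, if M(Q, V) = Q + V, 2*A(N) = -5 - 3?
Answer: 441/4 ≈ 110.25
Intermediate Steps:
A(N) = -4 (A(N) = (-5 - 3)/2 = (1/2)*(-8) = -4)
c(L, Z) = 5 + L
D = -3/2 (D = 3/(-2 + ((-26 - 4) - 1*(-30))) = 3/(-2 + (-30 + 30)) = 3/(-2 + 0) = 3/(-2) = 3*(-1/2) = -3/2 ≈ -1.5000)
(D + M(11, c(-4, -3)))**2 = (-3/2 + (11 + (5 - 4)))**2 = (-3/2 + (11 + 1))**2 = (-3/2 + 12)**2 = (21/2)**2 = 441/4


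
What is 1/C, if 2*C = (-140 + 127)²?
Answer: 2/169 ≈ 0.011834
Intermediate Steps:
C = 169/2 (C = (-140 + 127)²/2 = (½)*(-13)² = (½)*169 = 169/2 ≈ 84.500)
1/C = 1/(169/2) = 2/169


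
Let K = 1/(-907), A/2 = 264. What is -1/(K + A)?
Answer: -907/478895 ≈ -0.0018939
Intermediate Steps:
A = 528 (A = 2*264 = 528)
K = -1/907 ≈ -0.0011025
-1/(K + A) = -1/(-1/907 + 528) = -1/478895/907 = -1*907/478895 = -907/478895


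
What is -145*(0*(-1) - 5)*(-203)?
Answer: -147175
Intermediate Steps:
-145*(0*(-1) - 5)*(-203) = -145*(0 - 5)*(-203) = -145*(-5)*(-203) = 725*(-203) = -147175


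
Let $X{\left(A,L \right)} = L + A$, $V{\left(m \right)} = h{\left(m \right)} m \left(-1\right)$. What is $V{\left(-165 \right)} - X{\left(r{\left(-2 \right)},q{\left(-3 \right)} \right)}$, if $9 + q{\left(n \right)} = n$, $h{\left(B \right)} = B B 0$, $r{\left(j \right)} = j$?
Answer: $14$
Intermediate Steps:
$h{\left(B \right)} = 0$ ($h{\left(B \right)} = B^{2} \cdot 0 = 0$)
$q{\left(n \right)} = -9 + n$
$V{\left(m \right)} = 0$ ($V{\left(m \right)} = 0 m \left(-1\right) = 0 \left(-1\right) = 0$)
$X{\left(A,L \right)} = A + L$
$V{\left(-165 \right)} - X{\left(r{\left(-2 \right)},q{\left(-3 \right)} \right)} = 0 - \left(-2 - 12\right) = 0 - -14 = 0 + 14 = 14$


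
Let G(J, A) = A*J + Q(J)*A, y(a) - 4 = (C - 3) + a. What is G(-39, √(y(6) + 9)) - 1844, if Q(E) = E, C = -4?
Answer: -1844 - 156*√3 ≈ -2114.2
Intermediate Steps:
y(a) = -3 + a (y(a) = 4 + ((-4 - 3) + a) = 4 + (-7 + a) = -3 + a)
G(J, A) = 2*A*J (G(J, A) = A*J + J*A = A*J + A*J = 2*A*J)
G(-39, √(y(6) + 9)) - 1844 = 2*√((-3 + 6) + 9)*(-39) - 1844 = 2*√(3 + 9)*(-39) - 1844 = 2*√12*(-39) - 1844 = 2*(2*√3)*(-39) - 1844 = -156*√3 - 1844 = -1844 - 156*√3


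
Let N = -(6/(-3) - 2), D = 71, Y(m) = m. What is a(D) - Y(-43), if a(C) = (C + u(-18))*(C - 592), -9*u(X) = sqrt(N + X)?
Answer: -36948 + 521*I*sqrt(14)/9 ≈ -36948.0 + 216.6*I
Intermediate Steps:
N = 4 (N = -(6*(-1/3) - 2) = -(-2 - 2) = -1*(-4) = 4)
u(X) = -sqrt(4 + X)/9
a(C) = (-592 + C)*(C - I*sqrt(14)/9) (a(C) = (C - sqrt(4 - 18)/9)*(C - 592) = (C - I*sqrt(14)/9)*(-592 + C) = (-592 + C)*(C - I*sqrt(14)/9))
a(D) - Y(-43) = (71**2 - 592*71 + 592*I*sqrt(14)/9 - 1/9*I*71*sqrt(14)) - 1*(-43) = (5041 - 42032 + 592*I*sqrt(14)/9 - 71*I*sqrt(14)/9) + 43 = (-36991 + 521*I*sqrt(14)/9) + 43 = -36948 + 521*I*sqrt(14)/9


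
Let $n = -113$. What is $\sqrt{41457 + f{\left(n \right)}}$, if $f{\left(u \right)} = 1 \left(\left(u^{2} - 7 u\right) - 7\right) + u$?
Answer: $\sqrt{54897} \approx 234.3$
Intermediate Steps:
$f{\left(u \right)} = -7 + u^{2} - 6 u$ ($f{\left(u \right)} = 1 \left(-7 + u^{2} - 7 u\right) + u = \left(-7 + u^{2} - 7 u\right) + u = -7 + u^{2} - 6 u$)
$\sqrt{41457 + f{\left(n \right)}} = \sqrt{41457 - \left(-671 - 12769\right)} = \sqrt{41457 + \left(-7 + 12769 + 678\right)} = \sqrt{41457 + 13440} = \sqrt{54897}$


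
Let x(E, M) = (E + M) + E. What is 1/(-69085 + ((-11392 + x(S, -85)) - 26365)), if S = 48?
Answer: -1/106831 ≈ -9.3606e-6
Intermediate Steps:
x(E, M) = M + 2*E
1/(-69085 + ((-11392 + x(S, -85)) - 26365)) = 1/(-69085 + ((-11392 + (-85 + 2*48)) - 26365)) = 1/(-69085 + ((-11392 + (-85 + 96)) - 26365)) = 1/(-69085 + ((-11392 + 11) - 26365)) = 1/(-69085 + (-11381 - 26365)) = 1/(-69085 - 37746) = 1/(-106831) = -1/106831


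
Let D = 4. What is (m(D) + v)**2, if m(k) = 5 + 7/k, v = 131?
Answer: 303601/16 ≈ 18975.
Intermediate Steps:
(m(D) + v)**2 = ((5 + 7/4) + 131)**2 = (27/4 + 131)**2 = (551/4)**2 = 303601/16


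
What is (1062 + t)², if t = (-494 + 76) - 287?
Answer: 127449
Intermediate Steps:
t = -705 (t = -418 - 287 = -705)
(1062 + t)² = (1062 - 705)² = 357² = 127449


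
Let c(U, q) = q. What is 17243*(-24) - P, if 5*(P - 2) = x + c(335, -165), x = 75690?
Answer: -428939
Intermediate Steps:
P = 15107 (P = 2 + (75690 - 165)/5 = 2 + (1/5)*75525 = 2 + 15105 = 15107)
17243*(-24) - P = 17243*(-24) - 1*15107 = -413832 - 15107 = -428939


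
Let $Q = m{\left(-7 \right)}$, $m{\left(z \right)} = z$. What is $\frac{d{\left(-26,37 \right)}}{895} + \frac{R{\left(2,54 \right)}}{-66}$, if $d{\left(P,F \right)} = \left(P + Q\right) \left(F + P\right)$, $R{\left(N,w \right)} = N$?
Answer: $- \frac{12874}{29535} \approx -0.43589$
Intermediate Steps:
$Q = -7$
$d{\left(P,F \right)} = \left(-7 + P\right) \left(F + P\right)$ ($d{\left(P,F \right)} = \left(P - 7\right) \left(F + P\right) = \left(-7 + P\right) \left(F + P\right)$)
$\frac{d{\left(-26,37 \right)}}{895} + \frac{R{\left(2,54 \right)}}{-66} = \frac{\left(-26\right)^{2} - 259 - -182 + 37 \left(-26\right)}{895} + \frac{2}{-66} = \left(676 - 259 + 182 - 962\right) \frac{1}{895} + 2 \left(- \frac{1}{66}\right) = \left(-363\right) \frac{1}{895} - \frac{1}{33} = - \frac{363}{895} - \frac{1}{33} = - \frac{12874}{29535}$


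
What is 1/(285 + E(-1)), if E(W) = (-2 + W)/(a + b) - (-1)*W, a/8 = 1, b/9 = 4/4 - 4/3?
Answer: 5/1417 ≈ 0.0035286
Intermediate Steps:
b = -3 (b = 9*(4/4 - 4/3) = 9*(4*(¼) - 4*⅓) = 9*(1 - 4/3) = 9*(-⅓) = -3)
a = 8 (a = 8*1 = 8)
E(W) = -⅖ + 6*W/5 (E(W) = (-2 + W)/(8 - 3) - (-1)*W = (-2 + W)/5 + W = (-2 + W)*(⅕) + W = (-⅖ + W/5) + W = -⅖ + 6*W/5)
1/(285 + E(-1)) = 1/(285 + (-⅖ + (6/5)*(-1))) = 1/(285 + (-⅖ - 6/5)) = 1/(285 - 8/5) = 1/(1417/5) = 5/1417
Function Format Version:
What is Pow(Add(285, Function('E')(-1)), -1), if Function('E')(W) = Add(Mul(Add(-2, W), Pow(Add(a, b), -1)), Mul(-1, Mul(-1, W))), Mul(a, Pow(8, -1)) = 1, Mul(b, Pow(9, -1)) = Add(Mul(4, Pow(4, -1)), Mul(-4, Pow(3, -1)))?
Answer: Rational(5, 1417) ≈ 0.0035286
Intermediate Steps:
b = -3 (b = Mul(9, Add(Mul(4, Pow(4, -1)), Mul(-4, Pow(3, -1)))) = Mul(9, Add(Mul(4, Rational(1, 4)), Mul(-4, Rational(1, 3)))) = Mul(9, Add(1, Rational(-4, 3))) = Mul(9, Rational(-1, 3)) = -3)
a = 8 (a = Mul(8, 1) = 8)
Function('E')(W) = Add(Rational(-2, 5), Mul(Rational(6, 5), W)) (Function('E')(W) = Add(Mul(Add(-2, W), Pow(Add(8, -3), -1)), Mul(-1, Mul(-1, W))) = Add(Mul(Add(-2, W), Pow(5, -1)), W) = Add(Mul(Add(-2, W), Rational(1, 5)), W) = Add(Add(Rational(-2, 5), Mul(Rational(1, 5), W)), W) = Add(Rational(-2, 5), Mul(Rational(6, 5), W)))
Pow(Add(285, Function('E')(-1)), -1) = Pow(Add(285, Add(Rational(-2, 5), Mul(Rational(6, 5), -1))), -1) = Pow(Add(285, Add(Rational(-2, 5), Rational(-6, 5))), -1) = Pow(Add(285, Rational(-8, 5)), -1) = Pow(Rational(1417, 5), -1) = Rational(5, 1417)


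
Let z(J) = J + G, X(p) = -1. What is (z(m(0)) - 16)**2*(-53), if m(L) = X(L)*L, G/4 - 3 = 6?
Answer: -21200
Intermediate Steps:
G = 36 (G = 12 + 4*6 = 12 + 24 = 36)
m(L) = -L
z(J) = 36 + J (z(J) = J + 36 = 36 + J)
(z(m(0)) - 16)**2*(-53) = ((36 - 1*0) - 16)**2*(-53) = ((36 + 0) - 16)**2*(-53) = (36 - 16)**2*(-53) = 20**2*(-53) = 400*(-53) = -21200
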